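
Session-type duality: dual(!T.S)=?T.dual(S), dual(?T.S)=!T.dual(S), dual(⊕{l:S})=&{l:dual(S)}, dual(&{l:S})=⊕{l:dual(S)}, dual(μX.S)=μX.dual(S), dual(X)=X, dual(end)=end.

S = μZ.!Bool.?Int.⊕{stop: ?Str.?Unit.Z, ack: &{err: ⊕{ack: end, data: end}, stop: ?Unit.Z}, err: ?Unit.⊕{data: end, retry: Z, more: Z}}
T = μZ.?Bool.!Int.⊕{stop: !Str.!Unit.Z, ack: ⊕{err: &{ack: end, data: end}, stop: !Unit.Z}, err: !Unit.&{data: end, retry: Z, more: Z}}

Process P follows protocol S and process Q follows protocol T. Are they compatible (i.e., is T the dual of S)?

NO

μZ vs μZ  ok (rec unchanged)
  !Bool vs ?Bool  ok
    ?Int vs !Int  ok
      ⊕{stop,ack,err} vs ⊕{stop,ack,err}  ✗ choice polarity not flipped — not dual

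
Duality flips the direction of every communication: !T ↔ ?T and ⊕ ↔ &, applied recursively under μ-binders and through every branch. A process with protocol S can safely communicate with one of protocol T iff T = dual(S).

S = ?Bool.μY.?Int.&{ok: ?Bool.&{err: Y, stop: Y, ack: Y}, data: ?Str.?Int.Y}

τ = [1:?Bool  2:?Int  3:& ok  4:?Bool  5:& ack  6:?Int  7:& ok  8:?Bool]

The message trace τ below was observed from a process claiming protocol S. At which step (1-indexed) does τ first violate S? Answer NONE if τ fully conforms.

NONE

@1 ?Bool  match  now at μY.…
@2 ?Int  match  now at &{ok: ?Bool.&{err: μY.…, stop: μY.…, ack: μY.…}, data: ?Str.?Int.μY.…}
@3 & ok  match  now at ?Bool.&{err: μY.…, stop: μY.…, ack: μY.…}
@4 ?Bool  match  now at &{err: μY.…, stop: μY.…, ack: μY.…}
@5 & ack  match  now at μY.…
@6 ?Int  match  now at &{ok: ?Bool.&{err: μY.…, stop: μY.…, ack: μY.…}, data: ?Str.?Int.μY.…}
@7 & ok  match  now at ?Bool.&{err: μY.…, stop: μY.…, ack: μY.…}
@8 ?Bool  match  now at &{err: μY.…, stop: μY.…, ack: μY.…}
all 8 steps conform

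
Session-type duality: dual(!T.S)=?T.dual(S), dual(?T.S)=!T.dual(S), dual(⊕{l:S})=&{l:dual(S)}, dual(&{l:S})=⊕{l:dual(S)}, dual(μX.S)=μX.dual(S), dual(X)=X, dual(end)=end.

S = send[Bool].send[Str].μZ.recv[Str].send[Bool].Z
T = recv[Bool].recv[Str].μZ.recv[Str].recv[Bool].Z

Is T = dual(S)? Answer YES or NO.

NO

send[Bool] | recv[Bool]  match
  send[Str] | recv[Str]  match
    μZ | μZ  match (μ self-dual)
      recv[Str] | recv[Str]  ✗ same direction on both sides — not dual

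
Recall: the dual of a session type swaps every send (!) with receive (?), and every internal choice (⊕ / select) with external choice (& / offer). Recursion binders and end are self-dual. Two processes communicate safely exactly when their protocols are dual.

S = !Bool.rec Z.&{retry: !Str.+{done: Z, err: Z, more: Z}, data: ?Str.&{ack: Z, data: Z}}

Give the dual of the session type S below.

!Bool = ?Bool
  rec Z = rec Z  (binder kept)
    &{retry,data} = +{retry,data}  (external→internal)
      [retry]
        !Str = ?Str
          +{done,err,more} = &{done,err,more}  (⊕→&)
            [done]
              Z ↦ Z
            [err]
              Z ↦ Z
            [more]
              Z ↦ Z
      [data]
        ?Str = !Str
          &{ack,data} = +{ack,data}  (external→internal)
            [ack]
              Z ↦ Z
            [data]
              Z ↦ Z

?Bool.rec Z.+{retry: ?Str.&{done: Z, err: Z, more: Z}, data: !Str.+{ack: Z, data: Z}}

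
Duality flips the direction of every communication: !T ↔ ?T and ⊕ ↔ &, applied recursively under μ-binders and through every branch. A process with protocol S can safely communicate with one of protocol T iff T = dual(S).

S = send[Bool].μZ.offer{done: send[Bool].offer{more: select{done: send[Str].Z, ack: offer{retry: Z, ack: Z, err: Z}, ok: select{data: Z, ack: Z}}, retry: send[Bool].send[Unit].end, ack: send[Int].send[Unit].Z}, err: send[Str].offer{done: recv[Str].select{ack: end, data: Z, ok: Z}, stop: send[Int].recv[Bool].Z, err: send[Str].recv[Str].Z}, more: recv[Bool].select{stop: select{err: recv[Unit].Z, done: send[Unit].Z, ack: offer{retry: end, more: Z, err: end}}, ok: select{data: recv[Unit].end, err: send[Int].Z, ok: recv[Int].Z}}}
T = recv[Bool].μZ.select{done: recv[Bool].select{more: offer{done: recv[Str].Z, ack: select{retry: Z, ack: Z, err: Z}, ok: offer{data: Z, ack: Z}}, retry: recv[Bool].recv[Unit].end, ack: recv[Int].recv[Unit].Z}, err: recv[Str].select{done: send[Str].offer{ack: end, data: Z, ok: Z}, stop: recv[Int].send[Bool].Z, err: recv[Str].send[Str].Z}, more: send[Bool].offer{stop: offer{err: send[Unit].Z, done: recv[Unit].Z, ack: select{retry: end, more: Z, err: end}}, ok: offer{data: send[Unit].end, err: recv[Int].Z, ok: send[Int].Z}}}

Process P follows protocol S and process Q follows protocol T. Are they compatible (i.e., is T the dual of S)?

YES

send[Bool] vs recv[Bool]  ok
  μZ vs μZ  ok (binder kept)
    offer{done,err,more} vs select{done,err,more}  ok label sets agree
      [done]
        send[Bool] vs recv[Bool]  ok
          offer{more,retry,ack} vs select{more,retry,ack}  ok label sets agree
            [more]
              select{done,ack,ok} vs offer{done,ack,ok}  ok label sets agree
                [done]
                  send[Str] vs recv[Str]  ok
                    Z vs Z  ok
                [ack]
                  offer{retry,ack,err} vs select{retry,ack,err}  ok label sets agree
                    [retry]
                      Z vs Z  ok
                    [ack]
                      Z vs Z  ok
                    [err]
                      Z vs Z  ok
                [ok]
                  select{data,ack} vs offer{data,ack}  ok label sets agree
                    [data]
                      Z vs Z  ok
                    [ack]
                      Z vs Z  ok
            [retry]
              send[Bool] vs recv[Bool]  ok
                send[Unit] vs recv[Unit]  ok
                  end vs end  ok
            [ack]
              send[Int] vs recv[Int]  ok
                send[Unit] vs recv[Unit]  ok
                  Z vs Z  ok
      [err]
        send[Str] vs recv[Str]  ok
          offer{done,stop,err} vs select{done,stop,err}  ok label sets agree
            [done]
              recv[Str] vs send[Str]  ok
                select{ack,data,ok} vs offer{ack,data,ok}  ok label sets agree
                  [ack]
                    end vs end  ok
                  [data]
                    Z vs Z  ok
                  [ok]
                    Z vs Z  ok
            [stop]
              send[Int] vs recv[Int]  ok
                recv[Bool] vs send[Bool]  ok
                  Z vs Z  ok
            [err]
              send[Str] vs recv[Str]  ok
                recv[Str] vs send[Str]  ok
                  Z vs Z  ok
      [more]
        recv[Bool] vs send[Bool]  ok
          select{stop,ok} vs offer{stop,ok}  ok label sets agree
            [stop]
              select{err,done,ack} vs offer{err,done,ack}  ok label sets agree
                [err]
                  recv[Unit] vs send[Unit]  ok
                    Z vs Z  ok
                [done]
                  send[Unit] vs recv[Unit]  ok
                    Z vs Z  ok
                [ack]
                  offer{retry,more,err} vs select{retry,more,err}  ok label sets agree
                    [retry]
                      end vs end  ok
                    [more]
                      Z vs Z  ok
                    [err]
                      end vs end  ok
            [ok]
              select{data,err,ok} vs offer{data,err,ok}  ok label sets agree
                [data]
                  recv[Unit] vs send[Unit]  ok
                    end vs end  ok
                [err]
                  send[Int] vs recv[Int]  ok
                    Z vs Z  ok
                [ok]
                  recv[Int] vs send[Int]  ok
                    Z vs Z  ok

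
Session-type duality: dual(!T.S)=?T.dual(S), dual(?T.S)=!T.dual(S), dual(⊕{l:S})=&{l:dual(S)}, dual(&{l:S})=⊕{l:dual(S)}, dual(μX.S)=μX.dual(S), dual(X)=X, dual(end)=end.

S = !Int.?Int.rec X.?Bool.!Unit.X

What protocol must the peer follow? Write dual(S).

!Int ↦ ?Int
  ?Int ↦ !Int
    rec X ↦ rec X  (μ self-dual)
      ?Bool ↦ !Bool
        !Unit ↦ ?Unit
          X ↦ X

?Int.!Int.rec X.!Bool.?Unit.X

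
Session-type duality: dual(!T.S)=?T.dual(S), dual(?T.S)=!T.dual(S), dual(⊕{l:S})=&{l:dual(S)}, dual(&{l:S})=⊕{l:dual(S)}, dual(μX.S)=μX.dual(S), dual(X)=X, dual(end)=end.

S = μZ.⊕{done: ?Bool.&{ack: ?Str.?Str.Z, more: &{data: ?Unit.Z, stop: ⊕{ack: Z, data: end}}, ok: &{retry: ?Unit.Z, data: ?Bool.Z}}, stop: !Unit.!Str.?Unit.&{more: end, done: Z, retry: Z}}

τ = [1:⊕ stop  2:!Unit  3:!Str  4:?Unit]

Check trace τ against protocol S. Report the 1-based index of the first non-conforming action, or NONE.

[1] ⊕ stop  ✓  residual = !Unit.!Str.?Unit.&{more: end, done: μZ.…, retry: μZ.…}
[2] !Unit  ✓  residual = !Str.?Unit.&{more: end, done: μZ.…, retry: μZ.…}
[3] !Str  ✓  residual = ?Unit.&{more: end, done: μZ.…, retry: μZ.…}
[4] ?Unit  ✓  residual = &{more: end, done: μZ.…, retry: μZ.…}
trace exhausted — no violation

NONE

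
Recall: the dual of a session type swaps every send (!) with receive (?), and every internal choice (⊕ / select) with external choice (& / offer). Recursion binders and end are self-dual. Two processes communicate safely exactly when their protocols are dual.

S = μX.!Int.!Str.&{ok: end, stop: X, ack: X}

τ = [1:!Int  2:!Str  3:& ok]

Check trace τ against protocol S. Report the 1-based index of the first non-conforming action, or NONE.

NONE

@1 !Int  ✓  now at !Str.&{ok: end, stop: μX.…, ack: μX.…}
@2 !Str  ✓  now at &{ok: end, stop: μX.…, ack: μX.…}
@3 & ok  ✓  now at end
trace exhausted — no violation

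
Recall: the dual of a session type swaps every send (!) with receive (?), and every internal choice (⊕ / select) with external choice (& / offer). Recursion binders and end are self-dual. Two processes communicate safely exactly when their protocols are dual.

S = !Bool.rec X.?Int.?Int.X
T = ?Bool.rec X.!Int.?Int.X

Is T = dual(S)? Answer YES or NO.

!Bool ‖ ?Bool  ✓
  rec X ‖ rec X  ✓ (rec unchanged)
    ?Int ‖ !Int  ✓
      ?Int ‖ ?Int  ✗ same direction on both sides — not dual

NO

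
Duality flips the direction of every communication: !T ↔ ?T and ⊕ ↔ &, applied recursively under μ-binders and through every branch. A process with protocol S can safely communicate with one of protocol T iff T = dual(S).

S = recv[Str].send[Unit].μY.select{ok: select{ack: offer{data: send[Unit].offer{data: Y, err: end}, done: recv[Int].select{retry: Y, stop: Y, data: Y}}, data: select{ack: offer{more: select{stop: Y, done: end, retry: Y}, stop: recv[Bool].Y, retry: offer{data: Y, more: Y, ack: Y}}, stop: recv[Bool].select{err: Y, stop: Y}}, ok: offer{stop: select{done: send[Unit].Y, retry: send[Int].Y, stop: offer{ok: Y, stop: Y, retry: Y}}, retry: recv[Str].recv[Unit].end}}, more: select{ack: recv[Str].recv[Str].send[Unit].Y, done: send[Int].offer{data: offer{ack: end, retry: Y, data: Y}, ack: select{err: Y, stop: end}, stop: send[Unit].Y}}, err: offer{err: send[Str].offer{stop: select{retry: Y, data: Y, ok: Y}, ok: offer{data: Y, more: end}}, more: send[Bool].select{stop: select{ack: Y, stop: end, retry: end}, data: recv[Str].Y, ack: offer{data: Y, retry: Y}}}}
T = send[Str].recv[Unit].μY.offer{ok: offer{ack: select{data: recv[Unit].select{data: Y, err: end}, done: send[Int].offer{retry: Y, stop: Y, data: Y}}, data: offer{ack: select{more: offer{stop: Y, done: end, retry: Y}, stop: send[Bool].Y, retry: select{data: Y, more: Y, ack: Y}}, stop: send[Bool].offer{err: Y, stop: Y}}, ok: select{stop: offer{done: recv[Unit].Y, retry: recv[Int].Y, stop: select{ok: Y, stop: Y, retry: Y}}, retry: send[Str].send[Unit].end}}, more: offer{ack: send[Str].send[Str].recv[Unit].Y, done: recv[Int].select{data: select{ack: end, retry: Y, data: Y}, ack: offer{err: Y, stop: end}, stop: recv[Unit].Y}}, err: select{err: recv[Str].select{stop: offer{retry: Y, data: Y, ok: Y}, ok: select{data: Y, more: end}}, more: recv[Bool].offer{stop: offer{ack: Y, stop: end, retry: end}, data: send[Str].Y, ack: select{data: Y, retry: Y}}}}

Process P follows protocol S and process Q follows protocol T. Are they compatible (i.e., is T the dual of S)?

recv[Str] ‖ send[Str]  ok
  send[Unit] ‖ recv[Unit]  ok
    μY ‖ μY  ok (μ self-dual)
      select{ok,more,err} ‖ offer{ok,more,err}  ok labels match
        [ok]
          select{ack,data,ok} ‖ offer{ack,data,ok}  ok labels match
            [ack]
              offer{data,done} ‖ select{data,done}  ok labels match
                [data]
                  send[Unit] ‖ recv[Unit]  ok
                    offer{data,err} ‖ select{data,err}  ok labels match
                      [data]
                        Y ‖ Y  ok
                      [err]
                        end ‖ end  ok
                [done]
                  recv[Int] ‖ send[Int]  ok
                    select{retry,stop,data} ‖ offer{retry,stop,data}  ok labels match
                      [retry]
                        Y ‖ Y  ok
                      [stop]
                        Y ‖ Y  ok
                      [data]
                        Y ‖ Y  ok
            [data]
              select{ack,stop} ‖ offer{ack,stop}  ok labels match
                [ack]
                  offer{more,stop,retry} ‖ select{more,stop,retry}  ok labels match
                    [more]
                      select{stop,done,retry} ‖ offer{stop,done,retry}  ok labels match
                        [stop]
                          Y ‖ Y  ok
                        [done]
                          end ‖ end  ok
                        [retry]
                          Y ‖ Y  ok
                    [stop]
                      recv[Bool] ‖ send[Bool]  ok
                        Y ‖ Y  ok
                    [retry]
                      offer{data,more,ack} ‖ select{data,more,ack}  ok labels match
                        [data]
                          Y ‖ Y  ok
                        [more]
                          Y ‖ Y  ok
                        [ack]
                          Y ‖ Y  ok
                [stop]
                  recv[Bool] ‖ send[Bool]  ok
                    select{err,stop} ‖ offer{err,stop}  ok labels match
                      [err]
                        Y ‖ Y  ok
                      [stop]
                        Y ‖ Y  ok
            [ok]
              offer{stop,retry} ‖ select{stop,retry}  ok labels match
                [stop]
                  select{done,retry,stop} ‖ offer{done,retry,stop}  ok labels match
                    [done]
                      send[Unit] ‖ recv[Unit]  ok
                        Y ‖ Y  ok
                    [retry]
                      send[Int] ‖ recv[Int]  ok
                        Y ‖ Y  ok
                    [stop]
                      offer{ok,stop,retry} ‖ select{ok,stop,retry}  ok labels match
                        [ok]
                          Y ‖ Y  ok
                        [stop]
                          Y ‖ Y  ok
                        [retry]
                          Y ‖ Y  ok
                [retry]
                  recv[Str] ‖ send[Str]  ok
                    recv[Unit] ‖ send[Unit]  ok
                      end ‖ end  ok
        [more]
          select{ack,done} ‖ offer{ack,done}  ok labels match
            [ack]
              recv[Str] ‖ send[Str]  ok
                recv[Str] ‖ send[Str]  ok
                  send[Unit] ‖ recv[Unit]  ok
                    Y ‖ Y  ok
            [done]
              send[Int] ‖ recv[Int]  ok
                offer{data,ack,stop} ‖ select{data,ack,stop}  ok labels match
                  [data]
                    offer{ack,retry,data} ‖ select{ack,retry,data}  ok labels match
                      [ack]
                        end ‖ end  ok
                      [retry]
                        Y ‖ Y  ok
                      [data]
                        Y ‖ Y  ok
                  [ack]
                    select{err,stop} ‖ offer{err,stop}  ok labels match
                      [err]
                        Y ‖ Y  ok
                      [stop]
                        end ‖ end  ok
                  [stop]
                    send[Unit] ‖ recv[Unit]  ok
                      Y ‖ Y  ok
        [err]
          offer{err,more} ‖ select{err,more}  ok labels match
            [err]
              send[Str] ‖ recv[Str]  ok
                offer{stop,ok} ‖ select{stop,ok}  ok labels match
                  [stop]
                    select{retry,data,ok} ‖ offer{retry,data,ok}  ok labels match
                      [retry]
                        Y ‖ Y  ok
                      [data]
                        Y ‖ Y  ok
                      [ok]
                        Y ‖ Y  ok
                  [ok]
                    offer{data,more} ‖ select{data,more}  ok labels match
                      [data]
                        Y ‖ Y  ok
                      [more]
                        end ‖ end  ok
            [more]
              send[Bool] ‖ recv[Bool]  ok
                select{stop,data,ack} ‖ offer{stop,data,ack}  ok labels match
                  [stop]
                    select{ack,stop,retry} ‖ offer{ack,stop,retry}  ok labels match
                      [ack]
                        Y ‖ Y  ok
                      [stop]
                        end ‖ end  ok
                      [retry]
                        end ‖ end  ok
                  [data]
                    recv[Str] ‖ send[Str]  ok
                      Y ‖ Y  ok
                  [ack]
                    offer{data,retry} ‖ select{data,retry}  ok labels match
                      [data]
                        Y ‖ Y  ok
                      [retry]
                        Y ‖ Y  ok

YES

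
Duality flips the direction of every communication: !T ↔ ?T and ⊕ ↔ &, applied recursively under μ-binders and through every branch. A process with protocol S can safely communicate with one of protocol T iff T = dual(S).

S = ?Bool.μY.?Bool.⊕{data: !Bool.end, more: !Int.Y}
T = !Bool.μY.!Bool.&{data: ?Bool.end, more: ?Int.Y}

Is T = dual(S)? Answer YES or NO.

YES

?Bool vs !Bool  match
  μY vs μY  match (rec unchanged)
    ?Bool vs !Bool  match
      ⊕{data,more} vs &{data,more}  match labels match
        case data:
          !Bool vs ?Bool  match
            end vs end  match
        case more:
          !Int vs ?Int  match
            Y vs Y  match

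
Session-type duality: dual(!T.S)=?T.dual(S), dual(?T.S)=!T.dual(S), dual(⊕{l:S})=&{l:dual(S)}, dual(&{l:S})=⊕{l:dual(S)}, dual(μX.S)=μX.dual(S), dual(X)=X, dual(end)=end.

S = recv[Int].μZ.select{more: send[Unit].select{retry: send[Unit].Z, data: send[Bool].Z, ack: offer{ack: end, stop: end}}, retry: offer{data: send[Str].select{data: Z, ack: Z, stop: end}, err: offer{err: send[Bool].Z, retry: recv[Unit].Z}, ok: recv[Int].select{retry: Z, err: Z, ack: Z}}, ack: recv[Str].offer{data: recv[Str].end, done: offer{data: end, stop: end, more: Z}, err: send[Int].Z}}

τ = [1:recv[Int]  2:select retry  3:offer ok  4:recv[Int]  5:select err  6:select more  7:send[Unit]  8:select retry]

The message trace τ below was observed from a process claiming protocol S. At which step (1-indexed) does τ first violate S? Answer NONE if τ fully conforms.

NONE

@1 recv[Int]  match  state: μZ.…
@2 select retry  match  state: offer{data: send[Str].select{data: μZ.…, ack: μZ.…, stop: end}, err: offer{err: send[Bool].μZ.…, retry: recv[Unit].μZ.…}, ok: recv[Int].select{retry: μZ.…, err: μZ.…, ack: μZ.…}}
@3 offer ok  match  state: recv[Int].select{retry: μZ.…, err: μZ.…, ack: μZ.…}
@4 recv[Int]  match  state: select{retry: μZ.…, err: μZ.…, ack: μZ.…}
@5 select err  match  state: μZ.…
@6 select more  match  state: send[Unit].select{retry: send[Unit].μZ.…, data: send[Bool].μZ.…, ack: offer{ack: end, stop: end}}
@7 send[Unit]  match  state: select{retry: send[Unit].μZ.…, data: send[Bool].μZ.…, ack: offer{ack: end, stop: end}}
@8 select retry  match  state: send[Unit].μZ.…
trace exhausted — no violation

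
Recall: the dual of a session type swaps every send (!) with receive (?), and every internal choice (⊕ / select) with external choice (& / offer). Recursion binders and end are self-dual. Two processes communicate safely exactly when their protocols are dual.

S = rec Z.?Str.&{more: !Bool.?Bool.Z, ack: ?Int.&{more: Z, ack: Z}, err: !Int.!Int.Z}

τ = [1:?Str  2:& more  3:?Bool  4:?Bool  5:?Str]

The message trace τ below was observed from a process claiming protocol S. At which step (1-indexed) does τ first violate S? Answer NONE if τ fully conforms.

3

[1] ?Str  ✓  state: &{more: !Bool.?Bool.rec Z.…, ack: ?Int.&{more: rec Z.…, ack: rec Z.…}, err: !Int.!Int.rec Z.…}
[2] & more  ✓  state: !Bool.?Bool.rec Z.…
[3] got ?Bool, protocol expects !Bool  ✗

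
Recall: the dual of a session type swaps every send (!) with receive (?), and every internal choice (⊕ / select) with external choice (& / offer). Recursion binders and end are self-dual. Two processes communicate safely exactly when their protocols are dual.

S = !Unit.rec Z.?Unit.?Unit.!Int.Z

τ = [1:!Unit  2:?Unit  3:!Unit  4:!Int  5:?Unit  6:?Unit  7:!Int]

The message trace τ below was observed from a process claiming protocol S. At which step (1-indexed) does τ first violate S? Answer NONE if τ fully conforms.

step 1: !Unit  ok  residual = rec Z.…
step 2: ?Unit  ok  residual = ?Unit.!Int.rec Z.…
step 3: got !Unit, protocol expects ?Unit  ✗

3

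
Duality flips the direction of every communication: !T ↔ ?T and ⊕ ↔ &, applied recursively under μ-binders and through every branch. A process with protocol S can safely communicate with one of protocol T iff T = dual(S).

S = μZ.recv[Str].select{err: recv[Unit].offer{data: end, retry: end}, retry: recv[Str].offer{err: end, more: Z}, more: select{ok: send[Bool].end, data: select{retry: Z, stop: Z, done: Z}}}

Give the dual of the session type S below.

μZ → μZ  (μ self-dual)
  recv[Str] → send[Str]
    select{err,retry,more} → offer{err,retry,more}  (internal→external)
      • err:
        recv[Unit] → send[Unit]
          offer{data,retry} → select{data,retry}  (external→internal)
            • data:
              end ↦ end
            • retry:
              end ↦ end
      • retry:
        recv[Str] → send[Str]
          offer{err,more} → select{err,more}  (external→internal)
            • err:
              end ↦ end
            • more:
              Z ↦ Z
      • more:
        select{ok,data} → offer{ok,data}  (internal→external)
          • ok:
            send[Bool] → recv[Bool]
              end ↦ end
          • data:
            select{retry,stop,done} → offer{retry,stop,done}  (internal→external)
              • retry:
                Z ↦ Z
              • stop:
                Z ↦ Z
              • done:
                Z ↦ Z

μZ.send[Str].offer{err: send[Unit].select{data: end, retry: end}, retry: send[Str].select{err: end, more: Z}, more: offer{ok: recv[Bool].end, data: offer{retry: Z, stop: Z, done: Z}}}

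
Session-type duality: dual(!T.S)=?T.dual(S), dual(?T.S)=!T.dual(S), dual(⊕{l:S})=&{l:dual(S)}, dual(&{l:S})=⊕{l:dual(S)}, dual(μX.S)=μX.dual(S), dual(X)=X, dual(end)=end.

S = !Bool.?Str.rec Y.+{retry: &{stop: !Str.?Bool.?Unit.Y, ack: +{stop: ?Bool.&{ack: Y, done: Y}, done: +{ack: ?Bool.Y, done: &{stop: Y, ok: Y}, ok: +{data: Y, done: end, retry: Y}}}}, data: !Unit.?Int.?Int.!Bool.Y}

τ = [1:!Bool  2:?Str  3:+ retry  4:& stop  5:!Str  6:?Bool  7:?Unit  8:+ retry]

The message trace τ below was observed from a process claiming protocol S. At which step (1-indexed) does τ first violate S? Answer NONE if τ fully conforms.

NONE

step 1: !Bool  ok  residual = ?Str.rec Y.…
step 2: ?Str  ok  residual = rec Y.…
step 3: + retry  ok  residual = &{stop: !Str.?Bool.?Unit.rec Y.…, ack: +{stop: ?Bool.&{ack: rec Y.…, done: rec Y.…}, done: +{ack: ?Bool.rec Y.…, done: &{stop: rec Y.…, ok: rec Y.…}, ok: +{data: rec Y.…, done: end, retry: rec Y.…}}}}
step 4: & stop  ok  residual = !Str.?Bool.?Unit.rec Y.…
step 5: !Str  ok  residual = ?Bool.?Unit.rec Y.…
step 6: ?Bool  ok  residual = ?Unit.rec Y.…
step 7: ?Unit  ok  residual = rec Y.…
step 8: + retry  ok  residual = &{stop: !Str.?Bool.?Unit.rec Y.…, ack: +{stop: ?Bool.&{ack: rec Y.…, done: rec Y.…}, done: +{ack: ?Bool.rec Y.…, done: &{stop: rec Y.…, ok: rec Y.…}, ok: +{data: rec Y.…, done: end, retry: rec Y.…}}}}
trace exhausted — no violation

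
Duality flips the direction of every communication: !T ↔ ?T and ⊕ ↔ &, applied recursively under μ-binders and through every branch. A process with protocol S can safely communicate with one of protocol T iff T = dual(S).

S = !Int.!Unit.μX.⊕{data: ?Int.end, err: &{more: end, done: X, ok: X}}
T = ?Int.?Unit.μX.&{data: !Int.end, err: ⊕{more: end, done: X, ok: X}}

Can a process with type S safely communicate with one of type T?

!Int ‖ ?Int  ✓
  !Unit ‖ ?Unit  ✓
    μX ‖ μX  ✓ (μ self-dual)
      ⊕{data,err} ‖ &{data,err}  ✓ same labels
        • data:
          ?Int ‖ !Int  ✓
            end ‖ end  ✓
        • err:
          &{more,done,ok} ‖ ⊕{more,done,ok}  ✓ same labels
            • more:
              end ‖ end  ✓
            • done:
              X ‖ X  ✓
            • ok:
              X ‖ X  ✓

YES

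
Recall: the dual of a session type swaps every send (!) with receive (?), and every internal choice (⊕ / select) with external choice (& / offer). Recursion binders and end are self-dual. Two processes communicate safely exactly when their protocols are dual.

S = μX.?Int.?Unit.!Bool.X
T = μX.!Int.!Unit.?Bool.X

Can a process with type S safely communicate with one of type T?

μX ‖ μX  ok (binder kept)
  ?Int ‖ !Int  ok
    ?Unit ‖ !Unit  ok
      !Bool ‖ ?Bool  ok
        X ‖ X  ok

YES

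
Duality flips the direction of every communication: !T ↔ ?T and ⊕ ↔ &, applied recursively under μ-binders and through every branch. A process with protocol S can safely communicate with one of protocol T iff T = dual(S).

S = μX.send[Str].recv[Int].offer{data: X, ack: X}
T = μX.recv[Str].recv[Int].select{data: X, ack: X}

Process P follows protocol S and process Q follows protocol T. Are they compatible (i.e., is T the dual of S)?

μX vs μX  ✓ (rec unchanged)
  send[Str] vs recv[Str]  ✓
    recv[Int] vs recv[Int]  ✗ same direction on both sides — not dual

NO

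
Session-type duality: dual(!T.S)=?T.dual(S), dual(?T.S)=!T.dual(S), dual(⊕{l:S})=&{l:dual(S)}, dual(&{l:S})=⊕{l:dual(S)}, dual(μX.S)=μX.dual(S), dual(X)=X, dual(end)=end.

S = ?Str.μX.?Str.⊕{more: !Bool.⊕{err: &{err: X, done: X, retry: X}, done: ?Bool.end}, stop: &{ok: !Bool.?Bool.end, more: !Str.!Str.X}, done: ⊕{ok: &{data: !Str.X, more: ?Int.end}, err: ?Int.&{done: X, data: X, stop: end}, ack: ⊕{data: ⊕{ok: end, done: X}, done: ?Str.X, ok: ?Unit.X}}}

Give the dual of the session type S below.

?Str ↦ !Str
  μX ↦ μX  (μ self-dual)
    ?Str ↦ !Str
      ⊕{more,stop,done} ↦ &{more,stop,done}  (⊕→&)
        case more:
          !Bool ↦ ?Bool
            ⊕{err,done} ↦ &{err,done}  (⊕→&)
              case err:
                &{err,done,retry} ↦ ⊕{err,done,retry}  (&→⊕)
                  case err:
                    dual(X) = X
                  case done:
                    dual(X) = X
                  case retry:
                    dual(X) = X
              case done:
                ?Bool ↦ !Bool
                  dual(end) = end
        case stop:
          &{ok,more} ↦ ⊕{ok,more}  (&→⊕)
            case ok:
              !Bool ↦ ?Bool
                ?Bool ↦ !Bool
                  dual(end) = end
            case more:
              !Str ↦ ?Str
                !Str ↦ ?Str
                  dual(X) = X
        case done:
          ⊕{ok,err,ack} ↦ &{ok,err,ack}  (⊕→&)
            case ok:
              &{data,more} ↦ ⊕{data,more}  (&→⊕)
                case data:
                  !Str ↦ ?Str
                    dual(X) = X
                case more:
                  ?Int ↦ !Int
                    dual(end) = end
            case err:
              ?Int ↦ !Int
                &{done,data,stop} ↦ ⊕{done,data,stop}  (&→⊕)
                  case done:
                    dual(X) = X
                  case data:
                    dual(X) = X
                  case stop:
                    dual(end) = end
            case ack:
              ⊕{data,done,ok} ↦ &{data,done,ok}  (⊕→&)
                case data:
                  ⊕{ok,done} ↦ &{ok,done}  (⊕→&)
                    case ok:
                      dual(end) = end
                    case done:
                      dual(X) = X
                case done:
                  ?Str ↦ !Str
                    dual(X) = X
                case ok:
                  ?Unit ↦ !Unit
                    dual(X) = X

!Str.μX.!Str.&{more: ?Bool.&{err: ⊕{err: X, done: X, retry: X}, done: !Bool.end}, stop: ⊕{ok: ?Bool.!Bool.end, more: ?Str.?Str.X}, done: &{ok: ⊕{data: ?Str.X, more: !Int.end}, err: !Int.⊕{done: X, data: X, stop: end}, ack: &{data: &{ok: end, done: X}, done: !Str.X, ok: !Unit.X}}}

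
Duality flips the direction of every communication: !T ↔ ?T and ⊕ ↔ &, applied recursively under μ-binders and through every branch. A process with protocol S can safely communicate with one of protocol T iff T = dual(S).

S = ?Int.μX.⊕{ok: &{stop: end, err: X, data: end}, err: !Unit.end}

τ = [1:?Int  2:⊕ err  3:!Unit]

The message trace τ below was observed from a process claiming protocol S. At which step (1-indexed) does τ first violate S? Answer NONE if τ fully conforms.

step 1: ?Int  ok  now at μX.…
step 2: ⊕ err  ok  now at !Unit.end
step 3: !Unit  ok  now at end
all 3 steps conform

NONE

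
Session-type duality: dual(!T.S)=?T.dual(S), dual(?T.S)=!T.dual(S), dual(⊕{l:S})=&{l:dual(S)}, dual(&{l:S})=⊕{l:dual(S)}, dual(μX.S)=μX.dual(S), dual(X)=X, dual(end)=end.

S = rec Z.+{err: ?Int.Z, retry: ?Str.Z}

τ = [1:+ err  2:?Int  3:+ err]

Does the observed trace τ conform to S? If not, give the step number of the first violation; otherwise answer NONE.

NONE

step 1: + err  match  now at ?Int.rec Z.…
step 2: ?Int  match  now at rec Z.…
step 3: + err  match  now at ?Int.rec Z.…
trace exhausted — no violation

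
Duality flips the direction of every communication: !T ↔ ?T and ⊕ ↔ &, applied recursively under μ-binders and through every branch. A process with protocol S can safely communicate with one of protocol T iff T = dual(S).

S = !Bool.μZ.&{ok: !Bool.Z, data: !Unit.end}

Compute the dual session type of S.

!Bool → ?Bool
  μZ → μZ  (binder kept)
    &{ok,data} → ⊕{ok,data}  (offer→select)
      [ok]
        !Bool → ?Bool
          Z ↦ Z
      [data]
        !Unit → ?Unit
          end ↦ end

?Bool.μZ.⊕{ok: ?Bool.Z, data: ?Unit.end}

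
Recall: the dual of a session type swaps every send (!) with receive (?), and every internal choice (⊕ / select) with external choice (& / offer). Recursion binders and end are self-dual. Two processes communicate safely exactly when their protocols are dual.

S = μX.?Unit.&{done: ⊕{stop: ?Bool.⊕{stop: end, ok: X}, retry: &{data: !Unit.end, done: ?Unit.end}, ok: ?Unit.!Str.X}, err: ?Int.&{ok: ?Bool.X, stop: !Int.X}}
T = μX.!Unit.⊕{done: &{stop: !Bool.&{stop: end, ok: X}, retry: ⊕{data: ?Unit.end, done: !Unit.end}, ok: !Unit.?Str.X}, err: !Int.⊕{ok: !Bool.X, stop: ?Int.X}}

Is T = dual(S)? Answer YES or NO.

μX vs μX  ✓ (rec unchanged)
  ?Unit vs !Unit  ✓
    &{done,err} vs ⊕{done,err}  ✓ label sets agree
      [done]
        ⊕{stop,retry,ok} vs &{stop,retry,ok}  ✓ label sets agree
          [stop]
            ?Bool vs !Bool  ✓
              ⊕{stop,ok} vs &{stop,ok}  ✓ label sets agree
                [stop]
                  end vs end  ✓
                [ok]
                  X vs X  ✓
          [retry]
            &{data,done} vs ⊕{data,done}  ✓ label sets agree
              [data]
                !Unit vs ?Unit  ✓
                  end vs end  ✓
              [done]
                ?Unit vs !Unit  ✓
                  end vs end  ✓
          [ok]
            ?Unit vs !Unit  ✓
              !Str vs ?Str  ✓
                X vs X  ✓
      [err]
        ?Int vs !Int  ✓
          &{ok,stop} vs ⊕{ok,stop}  ✓ label sets agree
            [ok]
              ?Bool vs !Bool  ✓
                X vs X  ✓
            [stop]
              !Int vs ?Int  ✓
                X vs X  ✓

YES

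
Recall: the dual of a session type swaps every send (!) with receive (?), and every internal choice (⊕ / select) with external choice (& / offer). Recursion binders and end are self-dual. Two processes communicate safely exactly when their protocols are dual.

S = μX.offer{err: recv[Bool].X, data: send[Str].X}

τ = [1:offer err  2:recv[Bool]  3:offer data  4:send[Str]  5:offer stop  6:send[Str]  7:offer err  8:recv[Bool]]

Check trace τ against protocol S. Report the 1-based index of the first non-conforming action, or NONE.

5

step 1: offer err  ✓  now at recv[Bool].μX.…
step 2: recv[Bool]  ✓  now at μX.…
step 3: offer data  ✓  now at send[Str].μX.…
step 4: send[Str]  ✓  now at μX.…
step 5: got offer stop, protocol expects offer err or offer data  ✗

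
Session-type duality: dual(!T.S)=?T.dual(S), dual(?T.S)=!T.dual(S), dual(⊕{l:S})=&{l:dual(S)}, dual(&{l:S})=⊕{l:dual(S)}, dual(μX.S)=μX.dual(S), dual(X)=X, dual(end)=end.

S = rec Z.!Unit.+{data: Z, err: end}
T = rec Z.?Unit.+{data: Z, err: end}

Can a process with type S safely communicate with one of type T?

rec Z | rec Z  ✓ (μ self-dual)
  !Unit | ?Unit  ✓
    +{data,err} | +{data,err}  ✗ choice polarity not flipped — not dual

NO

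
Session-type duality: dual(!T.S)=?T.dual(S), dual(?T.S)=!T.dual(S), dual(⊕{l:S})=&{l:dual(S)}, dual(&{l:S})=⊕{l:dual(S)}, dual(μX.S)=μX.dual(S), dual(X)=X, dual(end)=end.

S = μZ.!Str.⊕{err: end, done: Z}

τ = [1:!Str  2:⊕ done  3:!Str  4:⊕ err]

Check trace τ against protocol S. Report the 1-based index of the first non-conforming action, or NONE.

NONE

step 1: !Str  ✓  state: ⊕{err: end, done: μZ.…}
step 2: ⊕ done  ✓  state: μZ.…
step 3: !Str  ✓  state: ⊕{err: end, done: μZ.…}
step 4: ⊕ err  ✓  state: end
all 4 steps conform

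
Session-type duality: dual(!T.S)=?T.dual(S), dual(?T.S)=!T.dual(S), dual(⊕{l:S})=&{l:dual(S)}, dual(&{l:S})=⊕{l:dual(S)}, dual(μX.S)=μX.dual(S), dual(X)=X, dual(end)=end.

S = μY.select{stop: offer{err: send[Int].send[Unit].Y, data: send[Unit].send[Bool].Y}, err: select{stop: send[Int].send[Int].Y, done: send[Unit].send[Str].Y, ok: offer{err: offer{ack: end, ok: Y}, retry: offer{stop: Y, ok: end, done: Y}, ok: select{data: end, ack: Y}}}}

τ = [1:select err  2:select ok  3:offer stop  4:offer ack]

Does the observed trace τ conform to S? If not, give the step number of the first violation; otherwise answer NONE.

3

step 1: select err  ✓  state: select{stop: send[Int].send[Int].μY.…, done: send[Unit].send[Str].μY.…, ok: offer{err: offer{ack: end, ok: μY.…}, retry: offer{stop: μY.…, ok: end, done: μY.…}, ok: select{data: end, ack: μY.…}}}
step 2: select ok  ✓  state: offer{err: offer{ack: end, ok: μY.…}, retry: offer{stop: μY.…, ok: end, done: μY.…}, ok: select{data: end, ack: μY.…}}
step 3: got offer stop, protocol expects offer err or offer retry or offer ok  ✗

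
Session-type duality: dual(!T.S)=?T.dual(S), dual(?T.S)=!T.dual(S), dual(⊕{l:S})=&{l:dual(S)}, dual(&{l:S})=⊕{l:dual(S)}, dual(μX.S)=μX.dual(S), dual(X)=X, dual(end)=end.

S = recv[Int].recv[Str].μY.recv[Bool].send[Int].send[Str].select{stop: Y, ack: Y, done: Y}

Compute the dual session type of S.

send[Int].send[Str].μY.send[Bool].recv[Int].recv[Str].offer{stop: Y, ack: Y, done: Y}

recv[Int] → send[Int]
  recv[Str] → send[Str]
    μY → μY  (rec unchanged)
      recv[Bool] → send[Bool]
        send[Int] → recv[Int]
          send[Str] → recv[Str]
            select{stop,ack,done} → offer{stop,ack,done}  (internal→external)
              [stop]
                Y ↦ Y
              [ack]
                Y ↦ Y
              [done]
                Y ↦ Y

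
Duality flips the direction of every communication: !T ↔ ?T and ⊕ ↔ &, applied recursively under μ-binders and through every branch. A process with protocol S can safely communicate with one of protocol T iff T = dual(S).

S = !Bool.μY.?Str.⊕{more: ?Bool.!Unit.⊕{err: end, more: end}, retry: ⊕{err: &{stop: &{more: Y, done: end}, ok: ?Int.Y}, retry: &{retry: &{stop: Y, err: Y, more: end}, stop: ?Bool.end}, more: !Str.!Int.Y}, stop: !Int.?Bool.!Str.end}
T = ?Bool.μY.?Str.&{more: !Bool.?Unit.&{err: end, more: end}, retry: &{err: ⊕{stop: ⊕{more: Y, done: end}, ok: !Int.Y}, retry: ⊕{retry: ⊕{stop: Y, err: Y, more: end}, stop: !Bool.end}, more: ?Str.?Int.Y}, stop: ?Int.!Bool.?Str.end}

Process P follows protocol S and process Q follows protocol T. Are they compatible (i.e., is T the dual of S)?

!Bool vs ?Bool  ok
  μY vs μY  ok (rec unchanged)
    ?Str vs ?Str  ✗ same direction on both sides — not dual

NO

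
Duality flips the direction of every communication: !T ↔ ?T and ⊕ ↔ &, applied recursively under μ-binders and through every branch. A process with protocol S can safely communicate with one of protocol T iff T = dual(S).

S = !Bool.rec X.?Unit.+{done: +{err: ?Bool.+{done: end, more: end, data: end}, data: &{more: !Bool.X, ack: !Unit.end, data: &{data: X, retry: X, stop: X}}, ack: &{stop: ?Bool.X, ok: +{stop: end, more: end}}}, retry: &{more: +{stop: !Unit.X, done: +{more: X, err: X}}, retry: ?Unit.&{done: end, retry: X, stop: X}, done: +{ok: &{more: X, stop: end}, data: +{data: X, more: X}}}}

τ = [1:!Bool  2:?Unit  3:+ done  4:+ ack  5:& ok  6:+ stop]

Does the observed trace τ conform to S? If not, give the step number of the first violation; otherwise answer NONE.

NONE

[1] !Bool  ✓  residual = rec X.…
[2] ?Unit  ✓  residual = +{done: +{err: ?Bool.+{done: end, more: end, data: end}, data: &{more: !Bool.rec X.…, ack: !Unit.end, data: &{data: rec X.…, retry: rec X.…, stop: rec X.…}}, ack: &{stop: ?Bool.rec X.…, ok: +{stop: end, more: end}}}, retry: &{more: +{stop: !Unit.rec X.…, done: +{more: rec X.…, err: rec X.…}}, retry: ?Unit.&{done: end, retry: rec X.…, stop: rec X.…}, done: +{ok: &{more: rec X.…, stop: end}, data: +{data: rec X.…, more: rec X.…}}}}
[3] + done  ✓  residual = +{err: ?Bool.+{done: end, more: end, data: end}, data: &{more: !Bool.rec X.…, ack: !Unit.end, data: &{data: rec X.…, retry: rec X.…, stop: rec X.…}}, ack: &{stop: ?Bool.rec X.…, ok: +{stop: end, more: end}}}
[4] + ack  ✓  residual = &{stop: ?Bool.rec X.…, ok: +{stop: end, more: end}}
[5] & ok  ✓  residual = +{stop: end, more: end}
[6] + stop  ✓  residual = end
trace exhausted — no violation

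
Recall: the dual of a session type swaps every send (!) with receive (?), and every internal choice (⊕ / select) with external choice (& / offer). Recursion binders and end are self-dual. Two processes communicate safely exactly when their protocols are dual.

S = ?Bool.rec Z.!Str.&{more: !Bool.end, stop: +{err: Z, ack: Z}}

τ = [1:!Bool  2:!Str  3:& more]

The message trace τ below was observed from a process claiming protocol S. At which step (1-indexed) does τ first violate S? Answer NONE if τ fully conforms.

[1] got !Bool, protocol expects ?Bool  ✗

1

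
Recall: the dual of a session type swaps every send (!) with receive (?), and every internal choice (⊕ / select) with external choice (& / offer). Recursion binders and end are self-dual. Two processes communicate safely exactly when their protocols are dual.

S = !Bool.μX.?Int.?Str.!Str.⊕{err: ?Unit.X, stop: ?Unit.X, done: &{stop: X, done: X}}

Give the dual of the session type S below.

!Bool → ?Bool
  μX → μX  (μ self-dual)
    ?Int → !Int
      ?Str → !Str
        !Str → ?Str
          ⊕{err,stop,done} → &{err,stop,done}  (⊕→&)
            • err:
              ?Unit → !Unit
                dual(X) = X
            • stop:
              ?Unit → !Unit
                dual(X) = X
            • done:
              &{stop,done} → ⊕{stop,done}  (&→⊕)
                • stop:
                  dual(X) = X
                • done:
                  dual(X) = X

?Bool.μX.!Int.!Str.?Str.&{err: !Unit.X, stop: !Unit.X, done: ⊕{stop: X, done: X}}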